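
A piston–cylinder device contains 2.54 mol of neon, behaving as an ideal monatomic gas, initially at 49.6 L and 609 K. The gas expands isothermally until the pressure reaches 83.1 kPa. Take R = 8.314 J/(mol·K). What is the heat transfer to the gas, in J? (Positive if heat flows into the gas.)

14600 J

P₁ = nRT₁/V₁ = 2.54×8.314×609/49.6 = 259 kPa.
Isothermal: T stays 609 K; PV = const ⇒ V₂ = 155 L, P₂ = 83.1 kPa.
ΔU = 0 (ideal gas, T constant).
W = nRT ln(V₂/V₁) = 2.54×8.314×609×ln(3.12) = 14600 J.
Q = ΔU + W = 14600 J.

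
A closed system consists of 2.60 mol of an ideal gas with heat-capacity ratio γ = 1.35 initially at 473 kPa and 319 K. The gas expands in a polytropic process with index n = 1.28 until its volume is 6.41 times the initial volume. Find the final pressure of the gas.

43.9 kPa

V₁ = nRT₁/P₁ = 2.60×8.314×319/473 = 14.6 L.
Polytropic n=1.28: T₂ = T₁(V₁/V₂)^(n−1) = 319×(0.156)^0.28 = 190 K; P₂ = P₁(V₁/V₂)^n = 43.9 kPa.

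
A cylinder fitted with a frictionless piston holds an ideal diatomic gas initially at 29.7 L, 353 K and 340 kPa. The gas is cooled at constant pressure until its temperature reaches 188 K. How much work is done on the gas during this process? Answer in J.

n = P₁V₁/(RT₁) = 340×29.7/(8.314×353) = 3.44 mol.
Isobaric: P stays 340 kPa; V/T = const ⇒ T₂ = 188 K, V₂ = 15.8 L.
W = PΔV = 340×(15.8−29.7) kPa·L = -4720 J.
Work done on the gas = −W_by = 4720 J.

4720 J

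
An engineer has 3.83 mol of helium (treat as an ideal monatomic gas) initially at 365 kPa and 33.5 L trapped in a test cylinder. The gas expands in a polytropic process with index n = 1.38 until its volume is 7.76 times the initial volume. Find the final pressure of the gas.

T₁ = P₁V₁/(nR) = 365×33.5/(3.83×8.314) = 384 K.
Polytropic n=1.38: T₂ = T₁(V₁/V₂)^(n−1) = 384×(0.129)^0.38 = 176 K; P₂ = P₁(V₁/V₂)^n = 21.6 kPa.

21.6 kPa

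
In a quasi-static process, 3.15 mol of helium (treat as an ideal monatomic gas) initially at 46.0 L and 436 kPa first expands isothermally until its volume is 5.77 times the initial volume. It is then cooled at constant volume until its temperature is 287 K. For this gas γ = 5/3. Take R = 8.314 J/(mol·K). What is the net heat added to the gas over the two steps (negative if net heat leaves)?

16300 J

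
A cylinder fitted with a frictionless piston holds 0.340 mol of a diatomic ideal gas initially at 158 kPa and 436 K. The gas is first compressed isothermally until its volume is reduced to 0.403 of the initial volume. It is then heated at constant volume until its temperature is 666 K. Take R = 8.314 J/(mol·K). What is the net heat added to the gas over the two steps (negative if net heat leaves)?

V₁ = nRT₁/P₁ = 0.340×8.314×436/158 = 7.80 L.
Step 1 — Isothermal: T stays 436 K; PV = const ⇒ V₂ = 3.14 L, P₂ = 392 kPa.
ΔU = 0 (ideal gas, T constant).
W = nRT ln(V₂/V₁) = 0.340×8.314×436×ln(0.403) = -1120 J.
Q = ΔU + W = -1120 J.
State after step 1: P = 392 kPa, V = 3.14 L, T = 436 K.
Step 2 — Isochoric: V stays 3.14 L; P/T = const ⇒ T₂ = 666 K, P₂ = 599 kPa.
W = 0 (no volume change).
ΔU = nCvΔT = 0.340×20.8×(666−436) = 1630 J.
Q = ΔU = 1630 J.
Net over both steps: W = -1120 J, Q = 505 J, ΔU = 1630 J.

505 J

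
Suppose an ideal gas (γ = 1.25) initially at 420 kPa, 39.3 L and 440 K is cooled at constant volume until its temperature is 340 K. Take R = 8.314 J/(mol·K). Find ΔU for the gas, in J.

-15000 J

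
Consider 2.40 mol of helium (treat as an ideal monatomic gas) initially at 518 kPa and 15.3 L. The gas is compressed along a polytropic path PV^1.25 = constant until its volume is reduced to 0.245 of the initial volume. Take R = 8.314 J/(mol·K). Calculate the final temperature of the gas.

T₁ = P₁V₁/(nR) = 518×15.3/(2.40×8.314) = 397 K.
Polytropic n=1.25: T₂ = T₁(V₁/V₂)^(n−1) = 397×(4.08)^0.25 = 565 K; P₂ = P₁(V₁/V₂)^n = 3010 kPa.

565 K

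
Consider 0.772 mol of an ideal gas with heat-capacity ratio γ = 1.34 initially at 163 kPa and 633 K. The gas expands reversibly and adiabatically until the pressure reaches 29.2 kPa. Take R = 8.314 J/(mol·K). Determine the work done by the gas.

4230 J

V₁ = nRT₁/P₁ = 0.772×8.314×633/163 = 24.9 L.
Adiabatic: T₂/T₁ = (P₂/P₁)^((γ−1)/γ) ⇒ T₂ = 633×(0.179)^0.254 = 409 K; V₂ = 89.9 L.
ΔU = nCvΔT = 0.772×24.5×(409−633) = -4230 J.
Q = 0 for an adiabatic process, so W = −ΔU = 4230 J.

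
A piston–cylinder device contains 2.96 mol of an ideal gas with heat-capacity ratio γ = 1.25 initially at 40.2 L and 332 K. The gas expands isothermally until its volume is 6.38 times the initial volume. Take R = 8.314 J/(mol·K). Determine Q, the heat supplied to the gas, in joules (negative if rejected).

15100 J

P₁ = nRT₁/V₁ = 2.96×8.314×332/40.2 = 203 kPa.
Isothermal: T stays 332 K; PV = const ⇒ V₂ = 256 L, P₂ = 31.9 kPa.
ΔU = 0 (ideal gas, T constant).
W = nRT ln(V₂/V₁) = 2.96×8.314×332×ln(6.38) = 15100 J.
Q = ΔU + W = 15100 J.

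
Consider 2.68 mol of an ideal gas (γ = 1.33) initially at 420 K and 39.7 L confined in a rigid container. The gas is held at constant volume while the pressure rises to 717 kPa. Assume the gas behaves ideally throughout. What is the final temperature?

1280 K

P₁ = nRT₁/V₁ = 2.68×8.314×420/39.7 = 236 kPa.
Isochoric: V stays 39.7 L; P/T = const ⇒ T₂ = 1280 K, P₂ = 717 kPa.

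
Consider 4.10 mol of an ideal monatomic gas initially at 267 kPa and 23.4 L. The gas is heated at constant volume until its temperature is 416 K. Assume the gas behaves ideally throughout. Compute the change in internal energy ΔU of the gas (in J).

T₁ = P₁V₁/(nR) = 267×23.4/(4.10×8.314) = 183 K.
Isochoric: V stays 23.4 L; P/T = const ⇒ T₂ = 416 K, P₂ = 606 kPa.
For an ideal gas ΔU = nCvΔT with Cv = (3/2)R = 12.5 J/(mol·K).
ΔU = 4.10×12.5×(416−183) = 11900 J.

11900 J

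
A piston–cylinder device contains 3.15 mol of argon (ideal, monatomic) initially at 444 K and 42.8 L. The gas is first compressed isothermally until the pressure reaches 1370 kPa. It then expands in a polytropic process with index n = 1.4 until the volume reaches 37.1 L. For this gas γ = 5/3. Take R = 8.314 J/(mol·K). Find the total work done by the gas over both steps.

P₁ = nRT₁/V₁ = 3.15×8.314×444/42.8 = 272 kPa.
Step 1 — Isothermal: T stays 444 K; PV = const ⇒ V₂ = 8.49 L, P₂ = 1370 kPa.
ΔU = 0 (ideal gas, T constant).
W = nRT ln(V₂/V₁) = 3.15×8.314×444×ln(0.198) = -18800 J.
Q = ΔU + W = -18800 J.
State after step 1: P = 1370 kPa, V = 8.49 L, T = 444 K.
Step 2 — Polytropic n=1.4: T₂ = T₁(V₁/V₂)^(n−1) = 444×(0.229)^0.40 = 246 K; P₂ = P₁(V₁/V₂)^n = 174 kPa.
W = (P₁V₁−P₂V₂)/(n−1) = (1370×8.49−174×37.1)/0.40 = 13000 J.
ΔU = nCvΔT = 3.15×12.5×(246−444) = -7770 J.
Q = ΔU + W = 5180 J.
Net over both steps: W = -5860 J, Q = -13600 J, ΔU = -7770 J.

-5860 J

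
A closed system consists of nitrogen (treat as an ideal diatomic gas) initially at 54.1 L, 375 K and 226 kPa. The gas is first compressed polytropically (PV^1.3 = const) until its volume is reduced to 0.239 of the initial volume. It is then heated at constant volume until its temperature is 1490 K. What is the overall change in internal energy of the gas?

n = P₁V₁/(RT₁) = 226×54.1/(8.314×375) = 3.92 mol.
Step 1 — Polytropic n=1.3: T₂ = T₁(V₁/V₂)^(n−1) = 375×(4.18)^0.30 = 576 K; P₂ = P₁(V₁/V₂)^n = 1450 kPa.
W = (P₁V₁−P₂V₂)/(n−1) = (226×54.1−1450×12.9)/0.30 = -21900 J.
ΔU = nCvΔT = 3.92×20.8×(576−375) = 16400 J.
Q = ΔU + W = -5460 J.
State after step 1: P = 1450 kPa, V = 12.9 L, T = 576 K.
Step 2 — Isochoric: V stays 12.9 L; P/T = const ⇒ T₂ = 1490 K, P₂ = 3760 kPa.
W = 0 (no volume change).
ΔU = nCvΔT = 3.92×20.8×(1490−576) = 74500 J.
Q = ΔU = 74500 J.
Net over both steps: W = -21900 J, Q = 69000 J, ΔU = 90900 J.

90900 J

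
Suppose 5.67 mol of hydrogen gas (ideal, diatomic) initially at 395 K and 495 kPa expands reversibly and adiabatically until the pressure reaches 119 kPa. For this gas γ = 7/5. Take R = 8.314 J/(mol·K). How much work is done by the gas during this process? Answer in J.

15600 J

V₁ = nRT₁/P₁ = 5.67×8.314×395/495 = 37.6 L.
Adiabatic: T₂/T₁ = (P₂/P₁)^((γ−1)/γ) ⇒ T₂ = 395×(0.240)^0.286 = 263 K; V₂ = 104 L.
ΔU = nCvΔT = 5.67×20.8×(263−395) = -15600 J.
Q = 0 for an adiabatic process, so W = −ΔU = 15600 J.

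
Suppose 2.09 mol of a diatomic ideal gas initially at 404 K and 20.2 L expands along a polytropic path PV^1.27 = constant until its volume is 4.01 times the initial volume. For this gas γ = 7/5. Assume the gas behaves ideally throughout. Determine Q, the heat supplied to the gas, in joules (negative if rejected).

P₁ = nRT₁/V₁ = 2.09×8.314×404/20.2 = 348 kPa.
Polytropic n=1.27: T₂ = T₁(V₁/V₂)^(n−1) = 404×(0.249)^0.27 = 278 K; P₂ = P₁(V₁/V₂)^n = 59.6 kPa.
W = (P₁V₁−P₂V₂)/(n−1) = (348×20.2−59.6×81.0)/0.27 = 8130 J.
ΔU = nCvΔT = 2.09×20.8×(278−404) = -5490 J.
Q = ΔU + W = 2640 J.

2640 J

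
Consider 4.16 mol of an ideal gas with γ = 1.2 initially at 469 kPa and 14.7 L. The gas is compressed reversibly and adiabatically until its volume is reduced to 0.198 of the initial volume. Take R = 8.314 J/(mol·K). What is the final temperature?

276 K

T₁ = P₁V₁/(nR) = 469×14.7/(4.16×8.314) = 199 K.
Adiabatic: TV^(γ−1) = const ⇒ T₂ = 199×(5.05)^0.200 = 276 K; PV^γ = const ⇒ P₂ = 3270 kPa.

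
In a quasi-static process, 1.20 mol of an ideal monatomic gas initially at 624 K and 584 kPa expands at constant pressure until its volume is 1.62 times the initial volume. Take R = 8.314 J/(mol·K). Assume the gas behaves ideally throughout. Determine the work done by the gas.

V₁ = nRT₁/P₁ = 1.20×8.314×624/584 = 10.7 L.
Isobaric: P stays 584 kPa; V/T = const ⇒ T₂ = 1010 K, V₂ = 17.3 L.
W = PΔV = 584×(17.3−10.7) kPa·L = 3860 J.

3860 J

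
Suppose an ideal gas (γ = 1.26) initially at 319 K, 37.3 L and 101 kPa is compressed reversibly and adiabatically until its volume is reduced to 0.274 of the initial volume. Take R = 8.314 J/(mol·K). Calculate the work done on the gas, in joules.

5800 J

n = P₁V₁/(RT₁) = 101×37.3/(8.314×319) = 1.42 mol.
Adiabatic: TV^(γ−1) = const ⇒ T₂ = 319×(3.65)^0.260 = 447 K; PV^γ = const ⇒ P₂ = 516 kPa.
ΔU = nCvΔT = 1.42×32.0×(447−319) = 5800 J.
Q = 0 for an adiabatic process, so W = −ΔU = -5800 J.
Work done on the gas = −W_by = 5800 J.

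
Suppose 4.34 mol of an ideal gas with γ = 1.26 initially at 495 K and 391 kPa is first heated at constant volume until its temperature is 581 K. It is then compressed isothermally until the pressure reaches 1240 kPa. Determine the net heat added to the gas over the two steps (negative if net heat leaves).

-8900 J

V₁ = nRT₁/P₁ = 4.34×8.314×495/391 = 45.7 L.
Step 1 — Isochoric: V stays 45.7 L; P/T = const ⇒ T₂ = 581 K, P₂ = 459 kPa.
W = 0 (no volume change).
ΔU = nCvΔT = 4.34×32.0×(581−495) = 11900 J.
Q = ΔU = 11900 J.
State after step 1: P = 459 kPa, V = 45.7 L, T = 581 K.
Step 2 — Isothermal: T stays 581 K; PV = const ⇒ V₂ = 16.9 L, P₂ = 1240 kPa.
ΔU = 0 (ideal gas, T constant).
W = nRT ln(V₂/V₁) = 4.34×8.314×581×ln(0.370) = -20800 J.
Q = ΔU + W = -20800 J.
Net over both steps: W = -20800 J, Q = -8900 J, ΔU = 11900 J.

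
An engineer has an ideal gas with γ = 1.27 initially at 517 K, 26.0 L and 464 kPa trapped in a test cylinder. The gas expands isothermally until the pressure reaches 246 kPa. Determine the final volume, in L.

49.0 L

Isothermal: T stays 517 K; PV = const ⇒ V₂ = 49.0 L, P₂ = 246 kPa.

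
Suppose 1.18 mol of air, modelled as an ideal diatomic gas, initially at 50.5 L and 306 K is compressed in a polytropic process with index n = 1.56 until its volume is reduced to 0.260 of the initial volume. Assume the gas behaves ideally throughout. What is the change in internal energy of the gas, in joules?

P₁ = nRT₁/V₁ = 1.18×8.314×306/50.5 = 59.4 kPa.
Polytropic n=1.56: T₂ = T₁(V₁/V₂)^(n−1) = 306×(3.85)^0.56 = 651 K; P₂ = P₁(V₁/V₂)^n = 486 kPa.
For an ideal gas ΔU = nCvΔT with Cv = (5/2)R = 20.8 J/(mol·K).
ΔU = 1.18×20.8×(651−306) = 8450 J.

8450 J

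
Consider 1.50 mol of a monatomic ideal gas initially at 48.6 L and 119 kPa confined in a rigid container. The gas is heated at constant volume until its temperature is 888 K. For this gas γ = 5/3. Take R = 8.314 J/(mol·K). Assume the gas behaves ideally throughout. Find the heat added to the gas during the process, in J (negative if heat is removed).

7940 J

T₁ = P₁V₁/(nR) = 119×48.6/(1.50×8.314) = 464 K.
Isochoric: V stays 48.6 L; P/T = const ⇒ T₂ = 888 K, P₂ = 228 kPa.
W = 0 (no volume change).
ΔU = nCvΔT = 1.50×12.5×(888−464) = 7940 J.
Q = ΔU = 7940 J.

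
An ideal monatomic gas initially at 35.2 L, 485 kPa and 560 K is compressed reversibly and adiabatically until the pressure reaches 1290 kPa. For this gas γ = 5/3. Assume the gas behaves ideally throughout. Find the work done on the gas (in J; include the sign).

n = P₁V₁/(RT₁) = 485×35.2/(8.314×560) = 3.67 mol.
Adiabatic: T₂/T₁ = (P₂/P₁)^((γ−1)/γ) ⇒ T₂ = 560×(2.66)^0.400 = 828 K; V₂ = 19.6 L.
ΔU = nCvΔT = 3.67×12.5×(828−560) = 12300 J.
Q = 0 for an adiabatic process, so W = −ΔU = -12300 J.
Work done on the gas = −W_by = 12300 J.

12300 J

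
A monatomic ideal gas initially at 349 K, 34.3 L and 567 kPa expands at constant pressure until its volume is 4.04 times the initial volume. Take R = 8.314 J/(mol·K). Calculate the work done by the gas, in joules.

59100 J

n = P₁V₁/(RT₁) = 567×34.3/(8.314×349) = 6.70 mol.
Isobaric: P stays 567 kPa; V/T = const ⇒ T₂ = 1410 K, V₂ = 139 L.
W = PΔV = 567×(139−34.3) kPa·L = 59100 J.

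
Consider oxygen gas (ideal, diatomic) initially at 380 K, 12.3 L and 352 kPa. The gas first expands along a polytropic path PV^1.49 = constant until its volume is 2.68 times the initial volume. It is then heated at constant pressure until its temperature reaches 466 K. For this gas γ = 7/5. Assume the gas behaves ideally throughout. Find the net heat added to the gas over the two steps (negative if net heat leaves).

n = P₁V₁/(RT₁) = 352×12.3/(8.314×380) = 1.37 mol.
Step 1 — Polytropic n=1.49: T₂ = T₁(V₁/V₂)^(n−1) = 380×(0.373)^0.49 = 234 K; P₂ = P₁(V₁/V₂)^n = 81.0 kPa.
W = (P₁V₁−P₂V₂)/(n−1) = (352×12.3−81.0×33.0)/0.49 = 3390 J.
ΔU = nCvΔT = 1.37×20.8×(234−380) = -4150 J.
Q = ΔU + W = -762 J.
State after step 1: P = 81.0 kPa, V = 33.0 L, T = 234 K.
Step 2 — Isobaric: P stays 81.0 kPa; V/T = const ⇒ T₂ = 466 K, V₂ = 65.5 L.
W = PΔV = 81.0×(65.5−33.0) kPa·L = 2640 J.
ΔU = nCvΔT = 1.37×20.8×(466−234) = 6600 J.
Q = ΔU + W = nCpΔT = 9230 J.
Net over both steps: W = 6020 J, Q = 8470 J, ΔU = 2450 J.

8470 J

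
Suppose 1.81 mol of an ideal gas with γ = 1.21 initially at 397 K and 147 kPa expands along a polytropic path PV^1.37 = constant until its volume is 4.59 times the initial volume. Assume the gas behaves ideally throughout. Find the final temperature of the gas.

226 K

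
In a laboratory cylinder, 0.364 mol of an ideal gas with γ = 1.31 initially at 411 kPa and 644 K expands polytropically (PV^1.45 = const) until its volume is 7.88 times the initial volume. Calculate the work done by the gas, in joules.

V₁ = nRT₁/P₁ = 0.364×8.314×644/411 = 4.74 L.
Polytropic n=1.45: T₂ = T₁(V₁/V₂)^(n−1) = 644×(0.127)^0.45 = 254 K; P₂ = P₁(V₁/V₂)^n = 20.6 kPa.
W = (P₁V₁−P₂V₂)/(n−1) = (411×4.74−20.6×37.4)/0.45 = 2620 J.

2620 J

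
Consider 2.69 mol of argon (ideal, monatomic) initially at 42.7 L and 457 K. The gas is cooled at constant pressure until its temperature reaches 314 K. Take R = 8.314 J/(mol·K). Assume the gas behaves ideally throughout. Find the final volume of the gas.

P₁ = nRT₁/V₁ = 2.69×8.314×457/42.7 = 239 kPa.
Isobaric: P stays 239 kPa; V/T = const ⇒ T₂ = 314 K, V₂ = 29.3 L.

29.3 L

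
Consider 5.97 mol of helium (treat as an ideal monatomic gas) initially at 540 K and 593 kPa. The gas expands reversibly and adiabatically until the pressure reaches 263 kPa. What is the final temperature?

V₁ = nRT₁/P₁ = 5.97×8.314×540/593 = 45.2 L.
Adiabatic: T₂/T₁ = (P₂/P₁)^((γ−1)/γ) ⇒ T₂ = 540×(0.444)^0.400 = 390 K; V₂ = 73.6 L.

390 K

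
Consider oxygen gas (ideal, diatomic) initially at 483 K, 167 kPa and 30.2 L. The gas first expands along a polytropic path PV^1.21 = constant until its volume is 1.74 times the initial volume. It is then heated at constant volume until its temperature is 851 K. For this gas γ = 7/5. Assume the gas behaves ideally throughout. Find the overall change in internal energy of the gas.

9610 J

n = P₁V₁/(RT₁) = 167×30.2/(8.314×483) = 1.26 mol.
Step 1 — Polytropic n=1.21: T₂ = T₁(V₁/V₂)^(n−1) = 483×(0.575)^0.21 = 430 K; P₂ = P₁(V₁/V₂)^n = 85.4 kPa.
W = (P₁V₁−P₂V₂)/(n−1) = (167×30.2−85.4×52.5)/0.21 = 2640 J.
ΔU = nCvΔT = 1.26×20.8×(430−483) = -1380 J.
Q = ΔU + W = 1250 J.
State after step 1: P = 85.4 kPa, V = 52.5 L, T = 430 K.
Step 2 — Isochoric: V stays 52.5 L; P/T = const ⇒ T₂ = 851 K, P₂ = 169 kPa.
W = 0 (no volume change).
ΔU = nCvΔT = 1.26×20.8×(851−430) = 11000 J.
Q = ΔU = 11000 J.
Net over both steps: W = 2640 J, Q = 12200 J, ΔU = 9610 J.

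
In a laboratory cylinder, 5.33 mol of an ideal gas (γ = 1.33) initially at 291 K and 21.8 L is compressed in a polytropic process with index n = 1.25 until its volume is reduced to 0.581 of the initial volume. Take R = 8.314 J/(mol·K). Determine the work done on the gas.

P₁ = nRT₁/V₁ = 5.33×8.314×291/21.8 = 592 kPa.
Polytropic n=1.25: T₂ = T₁(V₁/V₂)^(n−1) = 291×(1.72)^0.25 = 333 K; P₂ = P₁(V₁/V₂)^n = 1170 kPa.
W = (P₁V₁−P₂V₂)/(n−1) = (592×21.8−1170×12.7)/0.25 = -7500 J.
Work done on the gas = −W_by = 7500 J.

7500 J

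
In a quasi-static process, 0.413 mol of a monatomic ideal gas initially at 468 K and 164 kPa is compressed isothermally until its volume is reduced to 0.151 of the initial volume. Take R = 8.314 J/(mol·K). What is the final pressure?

1090 kPa

V₁ = nRT₁/P₁ = 0.413×8.314×468/164 = 9.80 L.
Isothermal: T stays 468 K; PV = const ⇒ V₂ = 1.48 L, P₂ = 1090 kPa.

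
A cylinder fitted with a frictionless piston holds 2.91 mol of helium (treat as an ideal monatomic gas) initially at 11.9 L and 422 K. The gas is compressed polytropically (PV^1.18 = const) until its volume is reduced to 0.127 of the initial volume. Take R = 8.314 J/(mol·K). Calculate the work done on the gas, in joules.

P₁ = nRT₁/V₁ = 2.91×8.314×422/11.9 = 858 kPa.
Polytropic n=1.18: T₂ = T₁(V₁/V₂)^(n−1) = 422×(7.87)^0.18 = 612 K; P₂ = P₁(V₁/V₂)^n = 9790 kPa.
W = (P₁V₁−P₂V₂)/(n−1) = (858×11.9−9790×1.51)/0.18 = -25500 J.
Work done on the gas = −W_by = 25500 J.

25500 J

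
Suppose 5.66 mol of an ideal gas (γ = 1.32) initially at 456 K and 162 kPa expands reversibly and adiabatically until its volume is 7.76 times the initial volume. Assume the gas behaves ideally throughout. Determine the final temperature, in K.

V₁ = nRT₁/P₁ = 5.66×8.314×456/162 = 132 L.
Adiabatic: TV^(γ−1) = const ⇒ T₂ = 456×(0.129)^0.320 = 237 K; PV^γ = const ⇒ P₂ = 10.8 kPa.

237 K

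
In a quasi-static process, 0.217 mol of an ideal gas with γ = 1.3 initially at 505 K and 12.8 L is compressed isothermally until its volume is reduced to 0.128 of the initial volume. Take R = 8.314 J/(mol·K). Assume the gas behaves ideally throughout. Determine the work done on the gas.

P₁ = nRT₁/V₁ = 0.217×8.314×505/12.8 = 71.2 kPa.
Isothermal: T stays 505 K; PV = const ⇒ V₂ = 1.64 L, P₂ = 556 kPa.
W = nRT ln(V₂/V₁) = 0.217×8.314×505×ln(0.128) = -1870 J.
Work done on the gas = −W_by = 1870 J.

1870 J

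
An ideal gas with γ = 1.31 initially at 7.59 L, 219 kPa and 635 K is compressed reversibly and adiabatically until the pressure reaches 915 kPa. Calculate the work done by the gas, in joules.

-2160 J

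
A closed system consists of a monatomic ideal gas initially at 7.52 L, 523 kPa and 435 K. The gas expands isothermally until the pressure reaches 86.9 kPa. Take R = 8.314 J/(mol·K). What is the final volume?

45.3 L

Isothermal: T stays 435 K; PV = const ⇒ V₂ = 45.3 L, P₂ = 86.9 kPa.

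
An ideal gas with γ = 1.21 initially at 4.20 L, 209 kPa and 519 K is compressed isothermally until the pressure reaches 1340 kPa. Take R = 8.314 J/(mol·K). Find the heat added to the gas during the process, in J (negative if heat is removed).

n = P₁V₁/(RT₁) = 209×4.20/(8.314×519) = 0.203 mol.
Isothermal: T stays 519 K; PV = const ⇒ V₂ = 0.655 L, P₂ = 1340 kPa.
ΔU = 0 (ideal gas, T constant).
W = nRT ln(V₂/V₁) = 0.203×8.314×519×ln(0.156) = -1630 J.
Q = ΔU + W = -1630 J.

-1630 J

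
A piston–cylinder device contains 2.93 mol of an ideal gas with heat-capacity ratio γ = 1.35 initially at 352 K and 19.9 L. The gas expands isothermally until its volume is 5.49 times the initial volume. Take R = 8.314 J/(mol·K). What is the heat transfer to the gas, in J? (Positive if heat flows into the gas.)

14600 J

P₁ = nRT₁/V₁ = 2.93×8.314×352/19.9 = 431 kPa.
Isothermal: T stays 352 K; PV = const ⇒ V₂ = 109 L, P₂ = 78.5 kPa.
ΔU = 0 (ideal gas, T constant).
W = nRT ln(V₂/V₁) = 2.93×8.314×352×ln(5.49) = 14600 J.
Q = ΔU + W = 14600 J.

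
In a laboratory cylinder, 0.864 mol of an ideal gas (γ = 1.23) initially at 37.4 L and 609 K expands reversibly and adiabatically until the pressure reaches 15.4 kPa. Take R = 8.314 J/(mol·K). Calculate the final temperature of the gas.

P₁ = nRT₁/V₁ = 0.864×8.314×609/37.4 = 117 kPa.
Adiabatic: T₂/T₁ = (P₂/P₁)^((γ−1)/γ) ⇒ T₂ = 609×(0.132)^0.187 = 417 K; V₂ = 194 L.

417 K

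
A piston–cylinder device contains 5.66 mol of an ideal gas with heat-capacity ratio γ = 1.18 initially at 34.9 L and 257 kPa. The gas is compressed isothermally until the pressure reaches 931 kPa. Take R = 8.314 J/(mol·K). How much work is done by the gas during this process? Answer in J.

-11500 J

T₁ = P₁V₁/(nR) = 257×34.9/(5.66×8.314) = 191 K.
Isothermal: T stays 191 K; PV = const ⇒ V₂ = 9.63 L, P₂ = 931 kPa.
W = nRT ln(V₂/V₁) = 5.66×8.314×191×ln(0.276) = -11500 J.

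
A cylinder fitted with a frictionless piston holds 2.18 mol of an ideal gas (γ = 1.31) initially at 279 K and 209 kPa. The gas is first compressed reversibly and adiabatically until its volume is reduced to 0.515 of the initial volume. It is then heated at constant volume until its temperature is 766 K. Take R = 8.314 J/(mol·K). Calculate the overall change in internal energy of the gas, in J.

28500 J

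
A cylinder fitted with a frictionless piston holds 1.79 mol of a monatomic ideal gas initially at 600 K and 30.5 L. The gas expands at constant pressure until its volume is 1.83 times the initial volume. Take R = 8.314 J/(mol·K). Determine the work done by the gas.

7410 J

P₁ = nRT₁/V₁ = 1.79×8.314×600/30.5 = 293 kPa.
Isobaric: P stays 293 kPa; V/T = const ⇒ T₂ = 1100 K, V₂ = 55.8 L.
W = PΔV = 293×(55.8−30.5) kPa·L = 7410 J.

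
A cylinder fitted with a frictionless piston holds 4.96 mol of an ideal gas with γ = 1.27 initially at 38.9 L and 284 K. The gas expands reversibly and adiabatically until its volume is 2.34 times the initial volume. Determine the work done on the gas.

P₁ = nRT₁/V₁ = 4.96×8.314×284/38.9 = 301 kPa.
Adiabatic: TV^(γ−1) = const ⇒ T₂ = 284×(0.427)^0.270 = 226 K; PV^γ = const ⇒ P₂ = 102 kPa.
ΔU = nCvΔT = 4.96×30.8×(226−284) = -8900 J.
Q = 0 for an adiabatic process, so W = −ΔU = 8900 J.
Work done on the gas = −W_by = -8900 J.

-8900 J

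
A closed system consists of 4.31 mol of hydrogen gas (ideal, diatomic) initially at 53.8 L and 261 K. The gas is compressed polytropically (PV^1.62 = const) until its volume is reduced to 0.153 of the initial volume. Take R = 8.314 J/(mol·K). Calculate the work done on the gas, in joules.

P₁ = nRT₁/V₁ = 4.31×8.314×261/53.8 = 174 kPa.
Polytropic n=1.62: T₂ = T₁(V₁/V₂)^(n−1) = 261×(6.54)^0.62 = 836 K; P₂ = P₁(V₁/V₂)^n = 3640 kPa.
W = (P₁V₁−P₂V₂)/(n−1) = (174×53.8−3640×8.23)/0.62 = -33200 J.
Work done on the gas = −W_by = 33200 J.

33200 J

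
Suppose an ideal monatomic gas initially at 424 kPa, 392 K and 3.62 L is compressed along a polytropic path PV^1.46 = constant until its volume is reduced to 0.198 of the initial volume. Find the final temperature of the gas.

Polytropic n=1.46: T₂ = T₁(V₁/V₂)^(n−1) = 392×(5.05)^0.46 = 826 K; P₂ = P₁(V₁/V₂)^n = 4510 kPa.

826 K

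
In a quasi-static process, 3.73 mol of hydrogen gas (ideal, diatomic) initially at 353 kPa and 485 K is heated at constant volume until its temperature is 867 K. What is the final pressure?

V₁ = nRT₁/P₁ = 3.73×8.314×485/353 = 42.6 L.
Isochoric: V stays 42.6 L; P/T = const ⇒ T₂ = 867 K, P₂ = 631 kPa.

631 kPa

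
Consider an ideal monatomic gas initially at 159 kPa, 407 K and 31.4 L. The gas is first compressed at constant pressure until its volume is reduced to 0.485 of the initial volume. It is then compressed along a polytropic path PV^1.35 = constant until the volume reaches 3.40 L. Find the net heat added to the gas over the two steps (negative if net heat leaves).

n = P₁V₁/(RT₁) = 159×31.4/(8.314×407) = 1.48 mol.
Step 1 — Isobaric: P stays 159 kPa; V/T = const ⇒ T₂ = 197 K, V₂ = 15.2 L.
W = PΔV = 159×(15.2−31.4) kPa·L = -2570 J.
ΔU = nCvΔT = 1.48×12.5×(197−407) = -3860 J.
Q = ΔU + W = nCpΔT = -6430 J.
State after step 1: P = 159 kPa, V = 15.2 L, T = 197 K.
Step 2 — Polytropic n=1.35: T₂ = T₁(V₁/V₂)^(n−1) = 197×(4.48)^0.35 = 334 K; P₂ = P₁(V₁/V₂)^n = 1200 kPa.
W = (P₁V₁−P₂V₂)/(n−1) = (159×15.2−1200×3.40)/0.35 = -4770 J.
ΔU = nCvΔT = 1.48×12.5×(334−197) = 2510 J.
Q = ΔU + W = -2270 J.
Net over both steps: W = -7350 J, Q = -8700 J, ΔU = -1350 J.

-8700 J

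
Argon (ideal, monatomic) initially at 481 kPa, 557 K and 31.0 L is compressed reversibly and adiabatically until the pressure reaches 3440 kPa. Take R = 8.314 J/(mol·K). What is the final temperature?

Adiabatic: T₂/T₁ = (P₂/P₁)^((γ−1)/γ) ⇒ T₂ = 557×(7.15)^0.400 = 1220 K; V₂ = 9.52 L.

1220 K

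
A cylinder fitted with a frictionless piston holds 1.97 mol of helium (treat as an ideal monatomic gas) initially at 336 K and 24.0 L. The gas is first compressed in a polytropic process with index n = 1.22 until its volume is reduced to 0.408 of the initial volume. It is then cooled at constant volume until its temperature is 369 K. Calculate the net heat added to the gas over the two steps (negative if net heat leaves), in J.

-4640 J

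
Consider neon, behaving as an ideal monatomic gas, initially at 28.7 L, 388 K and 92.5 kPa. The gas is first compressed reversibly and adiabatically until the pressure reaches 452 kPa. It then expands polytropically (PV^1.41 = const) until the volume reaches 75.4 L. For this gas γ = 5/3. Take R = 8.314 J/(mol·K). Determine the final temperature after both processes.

333 K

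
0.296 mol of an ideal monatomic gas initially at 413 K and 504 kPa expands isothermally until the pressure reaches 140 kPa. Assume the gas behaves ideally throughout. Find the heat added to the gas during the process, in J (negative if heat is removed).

1300 J

V₁ = nRT₁/P₁ = 0.296×8.314×413/504 = 2.02 L.
Isothermal: T stays 413 K; PV = const ⇒ V₂ = 7.26 L, P₂ = 140 kPa.
ΔU = 0 (ideal gas, T constant).
W = nRT ln(V₂/V₁) = 0.296×8.314×413×ln(3.60) = 1300 J.
Q = ΔU + W = 1300 J.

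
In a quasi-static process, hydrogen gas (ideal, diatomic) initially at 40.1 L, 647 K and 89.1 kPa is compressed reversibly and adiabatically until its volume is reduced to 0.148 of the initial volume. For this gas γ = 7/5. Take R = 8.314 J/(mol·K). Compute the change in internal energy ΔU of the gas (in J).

10200 J

n = P₁V₁/(RT₁) = 89.1×40.1/(8.314×647) = 0.664 mol.
Adiabatic: TV^(γ−1) = const ⇒ T₂ = 647×(6.76)^0.400 = 1390 K; PV^γ = const ⇒ P₂ = 1290 kPa.
For an ideal gas ΔU = nCvΔT with Cv = (5/2)R = 20.8 J/(mol·K).
ΔU = 0.664×20.8×(1390−647) = 10200 J.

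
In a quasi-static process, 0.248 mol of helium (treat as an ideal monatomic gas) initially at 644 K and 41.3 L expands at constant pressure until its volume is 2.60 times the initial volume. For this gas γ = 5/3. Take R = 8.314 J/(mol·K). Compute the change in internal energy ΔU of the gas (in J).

3190 J

P₁ = nRT₁/V₁ = 0.248×8.314×644/41.3 = 32.2 kPa.
Isobaric: P stays 32.2 kPa; V/T = const ⇒ T₂ = 1670 K, V₂ = 107 L.
For an ideal gas ΔU = nCvΔT with Cv = (3/2)R = 12.5 J/(mol·K).
ΔU = 0.248×12.5×(1670−644) = 3190 J.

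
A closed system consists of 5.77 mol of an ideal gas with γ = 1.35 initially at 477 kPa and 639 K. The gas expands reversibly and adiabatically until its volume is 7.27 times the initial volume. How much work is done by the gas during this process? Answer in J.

43800 J

V₁ = nRT₁/P₁ = 5.77×8.314×639/477 = 64.3 L.
Adiabatic: TV^(γ−1) = const ⇒ T₂ = 639×(0.138)^0.350 = 319 K; PV^γ = const ⇒ P₂ = 32.8 kPa.
ΔU = nCvΔT = 5.77×23.8×(319−639) = -43800 J.
Q = 0 for an adiabatic process, so W = −ΔU = 43800 J.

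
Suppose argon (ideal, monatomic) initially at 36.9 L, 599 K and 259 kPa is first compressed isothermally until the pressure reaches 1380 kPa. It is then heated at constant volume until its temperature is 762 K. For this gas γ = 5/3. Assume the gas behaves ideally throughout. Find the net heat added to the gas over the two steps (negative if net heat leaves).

-12100 J

n = P₁V₁/(RT₁) = 259×36.9/(8.314×599) = 1.92 mol.
Step 1 — Isothermal: T stays 599 K; PV = const ⇒ V₂ = 6.93 L, P₂ = 1380 kPa.
ΔU = 0 (ideal gas, T constant).
W = nRT ln(V₂/V₁) = 1.92×8.314×599×ln(0.188) = -16000 J.
Q = ΔU + W = -16000 J.
State after step 1: P = 1380 kPa, V = 6.93 L, T = 599 K.
Step 2 — Isochoric: V stays 6.93 L; P/T = const ⇒ T₂ = 762 K, P₂ = 1760 kPa.
W = 0 (no volume change).
ΔU = nCvΔT = 1.92×12.5×(762−599) = 3900 J.
Q = ΔU = 3900 J.
Net over both steps: W = -16000 J, Q = -12100 J, ΔU = 3900 J.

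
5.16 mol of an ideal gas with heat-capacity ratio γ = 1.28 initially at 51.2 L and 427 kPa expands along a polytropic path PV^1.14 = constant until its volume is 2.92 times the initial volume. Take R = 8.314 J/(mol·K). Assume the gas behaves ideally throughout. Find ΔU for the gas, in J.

-10900 J

T₁ = P₁V₁/(nR) = 427×51.2/(5.16×8.314) = 510 K.
Polytropic n=1.14: T₂ = T₁(V₁/V₂)^(n−1) = 510×(0.342)^0.14 = 439 K; P₂ = P₁(V₁/V₂)^n = 126 kPa.
For an ideal gas ΔU = nCvΔT with Cv = R/(γ−1) = 29.7 J/(mol·K).
ΔU = 5.16×29.7×(439−510) = -10900 J.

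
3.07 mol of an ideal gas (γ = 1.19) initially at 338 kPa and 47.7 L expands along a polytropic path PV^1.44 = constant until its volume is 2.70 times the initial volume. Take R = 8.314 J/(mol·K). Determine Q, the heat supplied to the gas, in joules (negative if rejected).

T₁ = P₁V₁/(nR) = 338×47.7/(3.07×8.314) = 632 K.
Polytropic n=1.44: T₂ = T₁(V₁/V₂)^(n−1) = 632×(0.370)^0.44 = 408 K; P₂ = P₁(V₁/V₂)^n = 80.9 kPa.
W = (P₁V₁−P₂V₂)/(n−1) = (338×47.7−80.9×129)/0.44 = 13000 J.
ΔU = nCvΔT = 3.07×43.8×(408−632) = -30000 J.
Q = ΔU + W = -17100 J.

-17100 J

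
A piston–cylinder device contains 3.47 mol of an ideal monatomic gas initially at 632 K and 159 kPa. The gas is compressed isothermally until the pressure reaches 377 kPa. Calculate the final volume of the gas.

V₁ = nRT₁/P₁ = 3.47×8.314×632/159 = 115 L.
Isothermal: T stays 632 K; PV = const ⇒ V₂ = 48.4 L, P₂ = 377 kPa.

48.4 L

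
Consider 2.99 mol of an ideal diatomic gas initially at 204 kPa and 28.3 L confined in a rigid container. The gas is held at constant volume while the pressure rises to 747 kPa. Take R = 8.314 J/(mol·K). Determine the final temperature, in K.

T₁ = P₁V₁/(nR) = 204×28.3/(2.99×8.314) = 232 K.
Isochoric: V stays 28.3 L; P/T = const ⇒ T₂ = 850 K, P₂ = 747 kPa.

850 K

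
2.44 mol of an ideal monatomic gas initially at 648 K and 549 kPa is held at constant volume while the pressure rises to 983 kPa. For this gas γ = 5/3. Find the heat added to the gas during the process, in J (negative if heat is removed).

V₁ = nRT₁/P₁ = 2.44×8.314×648/549 = 23.9 L.
Isochoric: V stays 23.9 L; P/T = const ⇒ T₂ = 1160 K, P₂ = 983 kPa.
W = 0 (no volume change).
ΔU = nCvΔT = 2.44×12.5×(1160−648) = 15600 J.
Q = ΔU = 15600 J.

15600 J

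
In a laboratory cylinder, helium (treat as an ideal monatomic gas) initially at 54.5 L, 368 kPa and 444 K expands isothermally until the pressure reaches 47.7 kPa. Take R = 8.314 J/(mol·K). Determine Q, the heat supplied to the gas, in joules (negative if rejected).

41000 J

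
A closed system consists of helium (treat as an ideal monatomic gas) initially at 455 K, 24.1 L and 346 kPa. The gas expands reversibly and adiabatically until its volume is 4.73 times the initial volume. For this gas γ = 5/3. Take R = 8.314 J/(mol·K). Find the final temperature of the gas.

161 K

Adiabatic: TV^(γ−1) = const ⇒ T₂ = 455×(0.211)^0.667 = 161 K; PV^γ = const ⇒ P₂ = 26.0 kPa.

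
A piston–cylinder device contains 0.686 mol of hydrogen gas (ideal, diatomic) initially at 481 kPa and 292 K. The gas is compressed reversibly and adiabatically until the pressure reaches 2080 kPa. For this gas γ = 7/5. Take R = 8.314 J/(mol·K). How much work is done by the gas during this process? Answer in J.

V₁ = nRT₁/P₁ = 0.686×8.314×292/481 = 3.46 L.
Adiabatic: T₂/T₁ = (P₂/P₁)^((γ−1)/γ) ⇒ T₂ = 292×(4.32)^0.286 = 444 K; V₂ = 1.22 L.
ΔU = nCvΔT = 0.686×20.8×(444−292) = 2160 J.
Q = 0 for an adiabatic process, so W = −ΔU = -2160 J.

-2160 J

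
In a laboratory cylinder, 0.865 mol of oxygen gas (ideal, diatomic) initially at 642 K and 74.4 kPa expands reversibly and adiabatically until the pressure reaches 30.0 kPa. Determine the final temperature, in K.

495 K

V₁ = nRT₁/P₁ = 0.865×8.314×642/74.4 = 62.1 L.
Adiabatic: T₂/T₁ = (P₂/P₁)^((γ−1)/γ) ⇒ T₂ = 642×(0.403)^0.286 = 495 K; V₂ = 119 L.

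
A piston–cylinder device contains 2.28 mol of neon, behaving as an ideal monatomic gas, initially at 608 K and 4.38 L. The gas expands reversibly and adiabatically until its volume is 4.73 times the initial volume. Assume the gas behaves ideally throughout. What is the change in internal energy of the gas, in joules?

-11200 J

P₁ = nRT₁/V₁ = 2.28×8.314×608/4.38 = 2630 kPa.
Adiabatic: TV^(γ−1) = const ⇒ T₂ = 608×(0.211)^0.667 = 216 K; PV^γ = const ⇒ P₂ = 197 kPa.
For an ideal gas ΔU = nCvΔT with Cv = (3/2)R = 12.5 J/(mol·K).
ΔU = 2.28×12.5×(216−608) = -11200 J.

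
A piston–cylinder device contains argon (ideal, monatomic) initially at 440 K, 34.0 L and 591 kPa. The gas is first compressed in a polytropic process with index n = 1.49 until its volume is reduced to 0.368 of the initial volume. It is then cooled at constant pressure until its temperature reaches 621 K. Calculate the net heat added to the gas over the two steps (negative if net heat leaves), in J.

-18000 J

n = P₁V₁/(RT₁) = 591×34.0/(8.314×440) = 5.49 mol.
Step 1 — Polytropic n=1.49: T₂ = T₁(V₁/V₂)^(n−1) = 440×(2.72)^0.49 = 718 K; P₂ = P₁(V₁/V₂)^n = 2620 kPa.
W = (P₁V₁−P₂V₂)/(n−1) = (591×34.0−2620×12.5)/0.49 = -25900 J.
ΔU = nCvΔT = 5.49×12.5×(718−440) = 19100 J.
Q = ΔU + W = -6870 J.
State after step 1: P = 2620 kPa, V = 12.5 L, T = 718 K.
Step 2 — Isobaric: P stays 2620 kPa; V/T = const ⇒ T₂ = 621 K, V₂ = 10.8 L.
W = PΔV = 2620×(10.8−12.5) kPa·L = -4430 J.
ΔU = nCvΔT = 5.49×12.5×(621−718) = -6650 J.
Q = ΔU + W = nCpΔT = -11100 J.
Net over both steps: W = -30400 J, Q = -18000 J, ΔU = 12400 J.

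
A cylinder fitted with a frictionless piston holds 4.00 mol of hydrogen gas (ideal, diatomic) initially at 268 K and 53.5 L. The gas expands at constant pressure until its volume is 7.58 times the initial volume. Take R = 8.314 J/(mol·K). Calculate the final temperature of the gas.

2030 K

P₁ = nRT₁/V₁ = 4.00×8.314×268/53.5 = 167 kPa.
Isobaric: P stays 167 kPa; V/T = const ⇒ T₂ = 2030 K, V₂ = 406 L.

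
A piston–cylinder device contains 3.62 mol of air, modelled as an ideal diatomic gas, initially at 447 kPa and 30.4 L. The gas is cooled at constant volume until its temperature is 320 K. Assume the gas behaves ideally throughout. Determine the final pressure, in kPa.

T₁ = P₁V₁/(nR) = 447×30.4/(3.62×8.314) = 452 K.
Isochoric: V stays 30.4 L; P/T = const ⇒ T₂ = 320 K, P₂ = 317 kPa.

317 kPa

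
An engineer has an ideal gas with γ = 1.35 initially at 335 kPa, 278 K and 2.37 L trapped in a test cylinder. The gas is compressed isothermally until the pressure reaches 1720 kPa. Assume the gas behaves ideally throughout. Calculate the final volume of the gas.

Isothermal: T stays 278 K; PV = const ⇒ V₂ = 0.462 L, P₂ = 1720 kPa.

0.462 L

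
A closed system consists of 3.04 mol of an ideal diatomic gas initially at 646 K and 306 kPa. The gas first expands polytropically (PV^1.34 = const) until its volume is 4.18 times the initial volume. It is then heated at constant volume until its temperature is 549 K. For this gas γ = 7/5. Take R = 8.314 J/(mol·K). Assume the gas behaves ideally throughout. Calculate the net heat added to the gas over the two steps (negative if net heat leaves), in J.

12400 J

V₁ = nRT₁/P₁ = 3.04×8.314×646/306 = 53.4 L.
Step 1 — Polytropic n=1.34: T₂ = T₁(V₁/V₂)^(n−1) = 646×(0.239)^0.34 = 397 K; P₂ = P₁(V₁/V₂)^n = 45.0 kPa.
W = (P₁V₁−P₂V₂)/(n−1) = (306×53.4−45.0×223)/0.34 = 18500 J.
ΔU = nCvΔT = 3.04×20.8×(397−646) = -15700 J.
Q = ΔU + W = 2770 J.
State after step 1: P = 45.0 kPa, V = 223 L, T = 397 K.
Step 2 — Isochoric: V stays 223 L; P/T = const ⇒ T₂ = 549 K, P₂ = 62.2 kPa.
W = 0 (no volume change).
ΔU = nCvΔT = 3.04×20.8×(549−397) = 9590 J.
Q = ΔU = 9590 J.
Net over both steps: W = 18500 J, Q = 12400 J, ΔU = -6130 J.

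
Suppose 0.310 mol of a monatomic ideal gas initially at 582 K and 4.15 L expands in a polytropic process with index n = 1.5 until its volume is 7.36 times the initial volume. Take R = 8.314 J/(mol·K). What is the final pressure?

P₁ = nRT₁/V₁ = 0.310×8.314×582/4.15 = 361 kPa.
Polytropic n=1.5: T₂ = T₁(V₁/V₂)^(n−1) = 582×(0.136)^0.50 = 215 K; P₂ = P₁(V₁/V₂)^n = 18.1 kPa.

18.1 kPa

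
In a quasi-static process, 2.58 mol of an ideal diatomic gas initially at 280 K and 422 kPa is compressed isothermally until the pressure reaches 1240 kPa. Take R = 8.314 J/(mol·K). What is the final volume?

4.84 L

V₁ = nRT₁/P₁ = 2.58×8.314×280/422 = 14.2 L.
Isothermal: T stays 280 K; PV = const ⇒ V₂ = 4.84 L, P₂ = 1240 kPa.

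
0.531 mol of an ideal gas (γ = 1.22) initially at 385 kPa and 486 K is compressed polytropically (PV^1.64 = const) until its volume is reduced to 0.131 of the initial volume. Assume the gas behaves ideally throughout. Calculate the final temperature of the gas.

V₁ = nRT₁/P₁ = 0.531×8.314×486/385 = 5.57 L.
Polytropic n=1.64: T₂ = T₁(V₁/V₂)^(n−1) = 486×(7.63)^0.64 = 1780 K; P₂ = P₁(V₁/V₂)^n = 10800 kPa.

1780 K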